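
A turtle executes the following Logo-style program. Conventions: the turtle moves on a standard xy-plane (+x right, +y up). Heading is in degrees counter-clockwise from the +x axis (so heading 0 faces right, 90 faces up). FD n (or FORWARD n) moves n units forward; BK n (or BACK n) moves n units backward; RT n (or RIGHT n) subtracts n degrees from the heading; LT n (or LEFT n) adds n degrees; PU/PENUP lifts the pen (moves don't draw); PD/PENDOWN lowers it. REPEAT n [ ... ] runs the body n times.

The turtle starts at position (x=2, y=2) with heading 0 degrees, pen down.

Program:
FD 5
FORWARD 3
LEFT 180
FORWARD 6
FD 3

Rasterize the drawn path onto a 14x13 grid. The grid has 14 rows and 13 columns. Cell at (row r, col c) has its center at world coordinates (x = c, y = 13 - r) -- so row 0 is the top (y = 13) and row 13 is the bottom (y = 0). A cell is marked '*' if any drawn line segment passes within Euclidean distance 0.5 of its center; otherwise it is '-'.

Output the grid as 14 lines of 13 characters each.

Segment 0: (2,2) -> (7,2)
Segment 1: (7,2) -> (10,2)
Segment 2: (10,2) -> (4,2)
Segment 3: (4,2) -> (1,2)

Answer: -------------
-------------
-------------
-------------
-------------
-------------
-------------
-------------
-------------
-------------
-------------
-**********--
-------------
-------------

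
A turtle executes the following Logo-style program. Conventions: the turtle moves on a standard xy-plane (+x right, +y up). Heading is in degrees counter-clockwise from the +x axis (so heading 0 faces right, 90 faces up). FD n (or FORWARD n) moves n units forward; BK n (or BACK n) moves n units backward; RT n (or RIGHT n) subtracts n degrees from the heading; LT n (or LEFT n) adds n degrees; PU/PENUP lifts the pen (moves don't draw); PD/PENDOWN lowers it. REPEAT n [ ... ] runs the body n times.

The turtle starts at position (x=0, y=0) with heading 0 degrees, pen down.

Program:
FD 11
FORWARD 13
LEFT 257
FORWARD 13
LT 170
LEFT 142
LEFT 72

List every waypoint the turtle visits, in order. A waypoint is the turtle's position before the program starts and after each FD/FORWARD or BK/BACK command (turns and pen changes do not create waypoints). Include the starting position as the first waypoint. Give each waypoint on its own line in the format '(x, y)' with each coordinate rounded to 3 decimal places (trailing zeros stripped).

Answer: (0, 0)
(11, 0)
(24, 0)
(21.076, -12.667)

Derivation:
Executing turtle program step by step:
Start: pos=(0,0), heading=0, pen down
FD 11: (0,0) -> (11,0) [heading=0, draw]
FD 13: (11,0) -> (24,0) [heading=0, draw]
LT 257: heading 0 -> 257
FD 13: (24,0) -> (21.076,-12.667) [heading=257, draw]
LT 170: heading 257 -> 67
LT 142: heading 67 -> 209
LT 72: heading 209 -> 281
Final: pos=(21.076,-12.667), heading=281, 3 segment(s) drawn
Waypoints (4 total):
(0, 0)
(11, 0)
(24, 0)
(21.076, -12.667)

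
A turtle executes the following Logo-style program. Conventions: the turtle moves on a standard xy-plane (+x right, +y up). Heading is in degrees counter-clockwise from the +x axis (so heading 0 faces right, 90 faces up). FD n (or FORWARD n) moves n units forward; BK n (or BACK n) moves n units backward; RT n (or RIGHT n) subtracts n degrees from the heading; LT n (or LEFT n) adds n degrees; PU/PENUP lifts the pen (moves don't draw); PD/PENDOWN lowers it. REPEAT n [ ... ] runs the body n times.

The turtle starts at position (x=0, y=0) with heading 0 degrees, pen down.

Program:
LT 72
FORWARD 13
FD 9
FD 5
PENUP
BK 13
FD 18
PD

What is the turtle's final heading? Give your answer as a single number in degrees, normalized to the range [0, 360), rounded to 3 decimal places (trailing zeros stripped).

Answer: 72

Derivation:
Executing turtle program step by step:
Start: pos=(0,0), heading=0, pen down
LT 72: heading 0 -> 72
FD 13: (0,0) -> (4.017,12.364) [heading=72, draw]
FD 9: (4.017,12.364) -> (6.798,20.923) [heading=72, draw]
FD 5: (6.798,20.923) -> (8.343,25.679) [heading=72, draw]
PU: pen up
BK 13: (8.343,25.679) -> (4.326,13.315) [heading=72, move]
FD 18: (4.326,13.315) -> (9.889,30.434) [heading=72, move]
PD: pen down
Final: pos=(9.889,30.434), heading=72, 3 segment(s) drawn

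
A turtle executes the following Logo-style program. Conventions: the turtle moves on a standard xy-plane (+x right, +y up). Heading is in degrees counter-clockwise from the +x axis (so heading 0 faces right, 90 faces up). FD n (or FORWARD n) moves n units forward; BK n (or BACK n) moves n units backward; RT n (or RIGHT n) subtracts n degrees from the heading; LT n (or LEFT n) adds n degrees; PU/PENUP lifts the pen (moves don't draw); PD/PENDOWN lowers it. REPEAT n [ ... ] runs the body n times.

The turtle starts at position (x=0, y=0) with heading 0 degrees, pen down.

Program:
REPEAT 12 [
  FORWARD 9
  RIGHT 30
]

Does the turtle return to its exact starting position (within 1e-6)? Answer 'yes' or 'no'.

Executing turtle program step by step:
Start: pos=(0,0), heading=0, pen down
REPEAT 12 [
  -- iteration 1/12 --
  FD 9: (0,0) -> (9,0) [heading=0, draw]
  RT 30: heading 0 -> 330
  -- iteration 2/12 --
  FD 9: (9,0) -> (16.794,-4.5) [heading=330, draw]
  RT 30: heading 330 -> 300
  -- iteration 3/12 --
  FD 9: (16.794,-4.5) -> (21.294,-12.294) [heading=300, draw]
  RT 30: heading 300 -> 270
  -- iteration 4/12 --
  FD 9: (21.294,-12.294) -> (21.294,-21.294) [heading=270, draw]
  RT 30: heading 270 -> 240
  -- iteration 5/12 --
  FD 9: (21.294,-21.294) -> (16.794,-29.088) [heading=240, draw]
  RT 30: heading 240 -> 210
  -- iteration 6/12 --
  FD 9: (16.794,-29.088) -> (9,-33.588) [heading=210, draw]
  RT 30: heading 210 -> 180
  -- iteration 7/12 --
  FD 9: (9,-33.588) -> (0,-33.588) [heading=180, draw]
  RT 30: heading 180 -> 150
  -- iteration 8/12 --
  FD 9: (0,-33.588) -> (-7.794,-29.088) [heading=150, draw]
  RT 30: heading 150 -> 120
  -- iteration 9/12 --
  FD 9: (-7.794,-29.088) -> (-12.294,-21.294) [heading=120, draw]
  RT 30: heading 120 -> 90
  -- iteration 10/12 --
  FD 9: (-12.294,-21.294) -> (-12.294,-12.294) [heading=90, draw]
  RT 30: heading 90 -> 60
  -- iteration 11/12 --
  FD 9: (-12.294,-12.294) -> (-7.794,-4.5) [heading=60, draw]
  RT 30: heading 60 -> 30
  -- iteration 12/12 --
  FD 9: (-7.794,-4.5) -> (0,0) [heading=30, draw]
  RT 30: heading 30 -> 0
]
Final: pos=(0,0), heading=0, 12 segment(s) drawn

Start position: (0, 0)
Final position: (0, 0)
Distance = 0; < 1e-6 -> CLOSED

Answer: yes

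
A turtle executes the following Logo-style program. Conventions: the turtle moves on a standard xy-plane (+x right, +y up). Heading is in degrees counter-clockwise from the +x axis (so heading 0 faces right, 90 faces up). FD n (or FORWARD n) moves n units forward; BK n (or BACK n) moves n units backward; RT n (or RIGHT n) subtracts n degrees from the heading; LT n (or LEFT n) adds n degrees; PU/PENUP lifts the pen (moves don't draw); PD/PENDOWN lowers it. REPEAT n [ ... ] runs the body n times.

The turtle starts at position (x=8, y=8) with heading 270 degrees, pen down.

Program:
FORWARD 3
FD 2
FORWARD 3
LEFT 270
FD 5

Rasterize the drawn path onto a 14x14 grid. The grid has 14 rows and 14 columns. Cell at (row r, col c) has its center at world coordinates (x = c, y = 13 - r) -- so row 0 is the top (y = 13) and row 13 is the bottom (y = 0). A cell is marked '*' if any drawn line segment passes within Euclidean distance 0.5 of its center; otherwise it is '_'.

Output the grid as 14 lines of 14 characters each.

Answer: ______________
______________
______________
______________
______________
________*_____
________*_____
________*_____
________*_____
________*_____
________*_____
________*_____
________*_____
___******_____

Derivation:
Segment 0: (8,8) -> (8,5)
Segment 1: (8,5) -> (8,3)
Segment 2: (8,3) -> (8,0)
Segment 3: (8,0) -> (3,0)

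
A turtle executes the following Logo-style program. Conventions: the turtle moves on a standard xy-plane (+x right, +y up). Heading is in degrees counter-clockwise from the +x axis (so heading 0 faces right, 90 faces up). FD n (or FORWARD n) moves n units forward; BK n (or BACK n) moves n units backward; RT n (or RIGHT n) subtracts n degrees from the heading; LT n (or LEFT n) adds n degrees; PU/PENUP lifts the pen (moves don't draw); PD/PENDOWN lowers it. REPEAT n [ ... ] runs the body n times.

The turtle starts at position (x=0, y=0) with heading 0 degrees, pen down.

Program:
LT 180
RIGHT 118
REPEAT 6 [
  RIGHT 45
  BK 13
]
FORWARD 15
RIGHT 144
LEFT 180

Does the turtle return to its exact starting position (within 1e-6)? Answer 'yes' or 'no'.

Executing turtle program step by step:
Start: pos=(0,0), heading=0, pen down
LT 180: heading 0 -> 180
RT 118: heading 180 -> 62
REPEAT 6 [
  -- iteration 1/6 --
  RT 45: heading 62 -> 17
  BK 13: (0,0) -> (-12.432,-3.801) [heading=17, draw]
  -- iteration 2/6 --
  RT 45: heading 17 -> 332
  BK 13: (-12.432,-3.801) -> (-23.91,2.302) [heading=332, draw]
  -- iteration 3/6 --
  RT 45: heading 332 -> 287
  BK 13: (-23.91,2.302) -> (-27.711,14.734) [heading=287, draw]
  -- iteration 4/6 --
  RT 45: heading 287 -> 242
  BK 13: (-27.711,14.734) -> (-21.608,26.213) [heading=242, draw]
  -- iteration 5/6 --
  RT 45: heading 242 -> 197
  BK 13: (-21.608,26.213) -> (-9.176,30.013) [heading=197, draw]
  -- iteration 6/6 --
  RT 45: heading 197 -> 152
  BK 13: (-9.176,30.013) -> (2.302,23.91) [heading=152, draw]
]
FD 15: (2.302,23.91) -> (-10.942,30.952) [heading=152, draw]
RT 144: heading 152 -> 8
LT 180: heading 8 -> 188
Final: pos=(-10.942,30.952), heading=188, 7 segment(s) drawn

Start position: (0, 0)
Final position: (-10.942, 30.952)
Distance = 32.829; >= 1e-6 -> NOT closed

Answer: no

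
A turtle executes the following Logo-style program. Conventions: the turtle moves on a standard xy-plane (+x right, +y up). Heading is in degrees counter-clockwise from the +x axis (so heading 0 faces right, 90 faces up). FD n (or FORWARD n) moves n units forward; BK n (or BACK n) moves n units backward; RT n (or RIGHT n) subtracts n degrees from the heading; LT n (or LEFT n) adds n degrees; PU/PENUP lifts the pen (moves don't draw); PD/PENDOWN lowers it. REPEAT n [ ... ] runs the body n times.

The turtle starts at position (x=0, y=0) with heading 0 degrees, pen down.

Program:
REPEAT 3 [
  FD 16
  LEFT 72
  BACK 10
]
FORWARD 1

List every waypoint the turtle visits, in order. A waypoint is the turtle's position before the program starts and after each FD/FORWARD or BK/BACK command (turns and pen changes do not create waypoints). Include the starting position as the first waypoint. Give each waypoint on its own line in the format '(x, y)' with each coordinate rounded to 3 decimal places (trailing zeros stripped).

Executing turtle program step by step:
Start: pos=(0,0), heading=0, pen down
REPEAT 3 [
  -- iteration 1/3 --
  FD 16: (0,0) -> (16,0) [heading=0, draw]
  LT 72: heading 0 -> 72
  BK 10: (16,0) -> (12.91,-9.511) [heading=72, draw]
  -- iteration 2/3 --
  FD 16: (12.91,-9.511) -> (17.854,5.706) [heading=72, draw]
  LT 72: heading 72 -> 144
  BK 10: (17.854,5.706) -> (25.944,-0.172) [heading=144, draw]
  -- iteration 3/3 --
  FD 16: (25.944,-0.172) -> (13,9.233) [heading=144, draw]
  LT 72: heading 144 -> 216
  BK 10: (13,9.233) -> (21.09,15.111) [heading=216, draw]
]
FD 1: (21.09,15.111) -> (20.281,14.523) [heading=216, draw]
Final: pos=(20.281,14.523), heading=216, 7 segment(s) drawn
Waypoints (8 total):
(0, 0)
(16, 0)
(12.91, -9.511)
(17.854, 5.706)
(25.944, -0.172)
(13, 9.233)
(21.09, 15.111)
(20.281, 14.523)

Answer: (0, 0)
(16, 0)
(12.91, -9.511)
(17.854, 5.706)
(25.944, -0.172)
(13, 9.233)
(21.09, 15.111)
(20.281, 14.523)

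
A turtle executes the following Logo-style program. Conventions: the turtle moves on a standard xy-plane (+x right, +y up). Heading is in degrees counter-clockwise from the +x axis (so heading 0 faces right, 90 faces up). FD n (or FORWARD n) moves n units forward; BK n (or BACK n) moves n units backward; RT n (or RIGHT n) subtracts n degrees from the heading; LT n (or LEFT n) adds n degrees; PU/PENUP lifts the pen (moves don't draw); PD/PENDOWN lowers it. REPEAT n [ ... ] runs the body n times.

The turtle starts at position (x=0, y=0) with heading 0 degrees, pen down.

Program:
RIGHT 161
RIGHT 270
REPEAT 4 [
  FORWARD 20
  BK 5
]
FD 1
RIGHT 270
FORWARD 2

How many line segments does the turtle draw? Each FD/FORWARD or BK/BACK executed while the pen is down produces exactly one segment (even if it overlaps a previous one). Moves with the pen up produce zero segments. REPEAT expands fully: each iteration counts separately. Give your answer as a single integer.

Answer: 10

Derivation:
Executing turtle program step by step:
Start: pos=(0,0), heading=0, pen down
RT 161: heading 0 -> 199
RT 270: heading 199 -> 289
REPEAT 4 [
  -- iteration 1/4 --
  FD 20: (0,0) -> (6.511,-18.91) [heading=289, draw]
  BK 5: (6.511,-18.91) -> (4.884,-14.183) [heading=289, draw]
  -- iteration 2/4 --
  FD 20: (4.884,-14.183) -> (11.395,-33.093) [heading=289, draw]
  BK 5: (11.395,-33.093) -> (9.767,-28.366) [heading=289, draw]
  -- iteration 3/4 --
  FD 20: (9.767,-28.366) -> (16.278,-47.276) [heading=289, draw]
  BK 5: (16.278,-47.276) -> (14.651,-42.548) [heading=289, draw]
  -- iteration 4/4 --
  FD 20: (14.651,-42.548) -> (21.162,-61.459) [heading=289, draw]
  BK 5: (21.162,-61.459) -> (19.534,-56.731) [heading=289, draw]
]
FD 1: (19.534,-56.731) -> (19.86,-57.677) [heading=289, draw]
RT 270: heading 289 -> 19
FD 2: (19.86,-57.677) -> (21.751,-57.025) [heading=19, draw]
Final: pos=(21.751,-57.025), heading=19, 10 segment(s) drawn
Segments drawn: 10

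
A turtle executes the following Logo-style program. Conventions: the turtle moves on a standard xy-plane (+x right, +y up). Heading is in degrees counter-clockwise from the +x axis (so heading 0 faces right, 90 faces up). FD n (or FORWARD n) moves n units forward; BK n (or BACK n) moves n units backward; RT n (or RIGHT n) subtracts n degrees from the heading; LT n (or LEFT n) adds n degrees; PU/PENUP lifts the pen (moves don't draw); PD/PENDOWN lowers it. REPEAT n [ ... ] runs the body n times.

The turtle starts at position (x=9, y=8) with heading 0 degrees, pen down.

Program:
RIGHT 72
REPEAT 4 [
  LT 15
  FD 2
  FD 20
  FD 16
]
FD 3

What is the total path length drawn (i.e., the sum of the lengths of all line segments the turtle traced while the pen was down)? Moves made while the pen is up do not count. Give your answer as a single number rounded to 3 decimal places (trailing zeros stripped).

Executing turtle program step by step:
Start: pos=(9,8), heading=0, pen down
RT 72: heading 0 -> 288
REPEAT 4 [
  -- iteration 1/4 --
  LT 15: heading 288 -> 303
  FD 2: (9,8) -> (10.089,6.323) [heading=303, draw]
  FD 20: (10.089,6.323) -> (20.982,-10.451) [heading=303, draw]
  FD 16: (20.982,-10.451) -> (29.696,-23.869) [heading=303, draw]
  -- iteration 2/4 --
  LT 15: heading 303 -> 318
  FD 2: (29.696,-23.869) -> (31.183,-25.208) [heading=318, draw]
  FD 20: (31.183,-25.208) -> (46.045,-38.59) [heading=318, draw]
  FD 16: (46.045,-38.59) -> (57.936,-49.296) [heading=318, draw]
  -- iteration 3/4 --
  LT 15: heading 318 -> 333
  FD 2: (57.936,-49.296) -> (59.718,-50.204) [heading=333, draw]
  FD 20: (59.718,-50.204) -> (77.538,-59.284) [heading=333, draw]
  FD 16: (77.538,-59.284) -> (91.794,-66.548) [heading=333, draw]
  -- iteration 4/4 --
  LT 15: heading 333 -> 348
  FD 2: (91.794,-66.548) -> (93.75,-66.964) [heading=348, draw]
  FD 20: (93.75,-66.964) -> (113.313,-71.122) [heading=348, draw]
  FD 16: (113.313,-71.122) -> (128.964,-74.449) [heading=348, draw]
]
FD 3: (128.964,-74.449) -> (131.898,-75.072) [heading=348, draw]
Final: pos=(131.898,-75.072), heading=348, 13 segment(s) drawn

Segment lengths:
  seg 1: (9,8) -> (10.089,6.323), length = 2
  seg 2: (10.089,6.323) -> (20.982,-10.451), length = 20
  seg 3: (20.982,-10.451) -> (29.696,-23.869), length = 16
  seg 4: (29.696,-23.869) -> (31.183,-25.208), length = 2
  seg 5: (31.183,-25.208) -> (46.045,-38.59), length = 20
  seg 6: (46.045,-38.59) -> (57.936,-49.296), length = 16
  seg 7: (57.936,-49.296) -> (59.718,-50.204), length = 2
  seg 8: (59.718,-50.204) -> (77.538,-59.284), length = 20
  seg 9: (77.538,-59.284) -> (91.794,-66.548), length = 16
  seg 10: (91.794,-66.548) -> (93.75,-66.964), length = 2
  seg 11: (93.75,-66.964) -> (113.313,-71.122), length = 20
  seg 12: (113.313,-71.122) -> (128.964,-74.449), length = 16
  seg 13: (128.964,-74.449) -> (131.898,-75.072), length = 3
Total = 155

Answer: 155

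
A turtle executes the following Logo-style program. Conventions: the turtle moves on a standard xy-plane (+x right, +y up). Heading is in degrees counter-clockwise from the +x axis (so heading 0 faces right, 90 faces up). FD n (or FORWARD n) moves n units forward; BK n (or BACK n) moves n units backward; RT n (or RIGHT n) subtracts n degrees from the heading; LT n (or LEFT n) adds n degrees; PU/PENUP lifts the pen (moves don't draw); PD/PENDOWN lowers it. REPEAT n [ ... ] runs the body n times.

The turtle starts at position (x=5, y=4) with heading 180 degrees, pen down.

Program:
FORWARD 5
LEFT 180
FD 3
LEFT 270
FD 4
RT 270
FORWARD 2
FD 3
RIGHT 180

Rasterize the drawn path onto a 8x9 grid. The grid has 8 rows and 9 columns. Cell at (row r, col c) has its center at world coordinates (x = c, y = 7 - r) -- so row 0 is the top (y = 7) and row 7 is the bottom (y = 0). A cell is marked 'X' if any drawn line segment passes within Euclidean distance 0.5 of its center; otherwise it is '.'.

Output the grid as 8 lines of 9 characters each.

Segment 0: (5,4) -> (0,4)
Segment 1: (0,4) -> (3,4)
Segment 2: (3,4) -> (3,0)
Segment 3: (3,0) -> (5,-0)
Segment 4: (5,-0) -> (8,-0)

Answer: .........
.........
.........
XXXXXX...
...X.....
...X.....
...X.....
...XXXXXX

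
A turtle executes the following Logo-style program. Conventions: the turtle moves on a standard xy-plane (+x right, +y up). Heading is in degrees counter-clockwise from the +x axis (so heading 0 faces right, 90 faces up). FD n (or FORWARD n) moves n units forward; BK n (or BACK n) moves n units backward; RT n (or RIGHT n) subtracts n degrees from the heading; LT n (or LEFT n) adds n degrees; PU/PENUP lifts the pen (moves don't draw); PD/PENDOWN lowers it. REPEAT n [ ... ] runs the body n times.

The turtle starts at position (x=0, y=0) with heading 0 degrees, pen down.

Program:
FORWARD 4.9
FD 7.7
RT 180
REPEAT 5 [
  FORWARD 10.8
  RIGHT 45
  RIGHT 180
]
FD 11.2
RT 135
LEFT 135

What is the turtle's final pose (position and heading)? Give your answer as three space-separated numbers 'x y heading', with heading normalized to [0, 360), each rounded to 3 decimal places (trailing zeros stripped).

Executing turtle program step by step:
Start: pos=(0,0), heading=0, pen down
FD 4.9: (0,0) -> (4.9,0) [heading=0, draw]
FD 7.7: (4.9,0) -> (12.6,0) [heading=0, draw]
RT 180: heading 0 -> 180
REPEAT 5 [
  -- iteration 1/5 --
  FD 10.8: (12.6,0) -> (1.8,0) [heading=180, draw]
  RT 45: heading 180 -> 135
  RT 180: heading 135 -> 315
  -- iteration 2/5 --
  FD 10.8: (1.8,0) -> (9.437,-7.637) [heading=315, draw]
  RT 45: heading 315 -> 270
  RT 180: heading 270 -> 90
  -- iteration 3/5 --
  FD 10.8: (9.437,-7.637) -> (9.437,3.163) [heading=90, draw]
  RT 45: heading 90 -> 45
  RT 180: heading 45 -> 225
  -- iteration 4/5 --
  FD 10.8: (9.437,3.163) -> (1.8,-4.474) [heading=225, draw]
  RT 45: heading 225 -> 180
  RT 180: heading 180 -> 0
  -- iteration 5/5 --
  FD 10.8: (1.8,-4.474) -> (12.6,-4.474) [heading=0, draw]
  RT 45: heading 0 -> 315
  RT 180: heading 315 -> 135
]
FD 11.2: (12.6,-4.474) -> (4.68,3.446) [heading=135, draw]
RT 135: heading 135 -> 0
LT 135: heading 0 -> 135
Final: pos=(4.68,3.446), heading=135, 8 segment(s) drawn

Answer: 4.68 3.446 135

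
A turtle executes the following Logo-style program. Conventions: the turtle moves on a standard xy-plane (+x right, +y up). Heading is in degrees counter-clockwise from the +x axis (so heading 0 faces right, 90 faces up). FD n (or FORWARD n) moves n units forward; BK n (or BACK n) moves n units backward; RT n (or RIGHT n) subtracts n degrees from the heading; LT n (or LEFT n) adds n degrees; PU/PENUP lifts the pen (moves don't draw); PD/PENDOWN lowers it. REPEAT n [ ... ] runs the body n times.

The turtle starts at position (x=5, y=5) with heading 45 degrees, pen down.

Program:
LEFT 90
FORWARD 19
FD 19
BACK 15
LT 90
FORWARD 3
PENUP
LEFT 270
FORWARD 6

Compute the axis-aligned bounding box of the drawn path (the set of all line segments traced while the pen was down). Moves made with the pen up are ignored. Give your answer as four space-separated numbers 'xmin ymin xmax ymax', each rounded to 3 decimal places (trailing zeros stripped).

Answer: -21.87 5 5 31.87

Derivation:
Executing turtle program step by step:
Start: pos=(5,5), heading=45, pen down
LT 90: heading 45 -> 135
FD 19: (5,5) -> (-8.435,18.435) [heading=135, draw]
FD 19: (-8.435,18.435) -> (-21.87,31.87) [heading=135, draw]
BK 15: (-21.87,31.87) -> (-11.263,21.263) [heading=135, draw]
LT 90: heading 135 -> 225
FD 3: (-11.263,21.263) -> (-13.385,19.142) [heading=225, draw]
PU: pen up
LT 270: heading 225 -> 135
FD 6: (-13.385,19.142) -> (-17.627,23.385) [heading=135, move]
Final: pos=(-17.627,23.385), heading=135, 4 segment(s) drawn

Segment endpoints: x in {-21.87, -13.385, -11.263, -8.435, 5}, y in {5, 18.435, 19.142, 21.263, 31.87}
xmin=-21.87, ymin=5, xmax=5, ymax=31.87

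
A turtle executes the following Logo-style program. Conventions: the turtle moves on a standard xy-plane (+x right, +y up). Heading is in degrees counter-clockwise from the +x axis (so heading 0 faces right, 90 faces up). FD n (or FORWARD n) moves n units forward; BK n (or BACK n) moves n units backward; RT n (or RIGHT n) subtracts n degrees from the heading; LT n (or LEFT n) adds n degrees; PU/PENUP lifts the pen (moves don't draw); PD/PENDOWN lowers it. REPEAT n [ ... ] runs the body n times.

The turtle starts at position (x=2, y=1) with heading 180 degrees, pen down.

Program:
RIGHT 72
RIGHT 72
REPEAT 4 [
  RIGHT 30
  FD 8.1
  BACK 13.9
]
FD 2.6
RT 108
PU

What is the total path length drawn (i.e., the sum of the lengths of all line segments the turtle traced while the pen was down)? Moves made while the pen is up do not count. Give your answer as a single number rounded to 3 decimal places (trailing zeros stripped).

Executing turtle program step by step:
Start: pos=(2,1), heading=180, pen down
RT 72: heading 180 -> 108
RT 72: heading 108 -> 36
REPEAT 4 [
  -- iteration 1/4 --
  RT 30: heading 36 -> 6
  FD 8.1: (2,1) -> (10.056,1.847) [heading=6, draw]
  BK 13.9: (10.056,1.847) -> (-3.768,0.394) [heading=6, draw]
  -- iteration 2/4 --
  RT 30: heading 6 -> 336
  FD 8.1: (-3.768,0.394) -> (3.631,-2.901) [heading=336, draw]
  BK 13.9: (3.631,-2.901) -> (-9.067,2.753) [heading=336, draw]
  -- iteration 3/4 --
  RT 30: heading 336 -> 306
  FD 8.1: (-9.067,2.753) -> (-4.306,-3.8) [heading=306, draw]
  BK 13.9: (-4.306,-3.8) -> (-12.476,7.445) [heading=306, draw]
  -- iteration 4/4 --
  RT 30: heading 306 -> 276
  FD 8.1: (-12.476,7.445) -> (-11.629,-0.611) [heading=276, draw]
  BK 13.9: (-11.629,-0.611) -> (-13.082,13.213) [heading=276, draw]
]
FD 2.6: (-13.082,13.213) -> (-12.81,10.628) [heading=276, draw]
RT 108: heading 276 -> 168
PU: pen up
Final: pos=(-12.81,10.628), heading=168, 9 segment(s) drawn

Segment lengths:
  seg 1: (2,1) -> (10.056,1.847), length = 8.1
  seg 2: (10.056,1.847) -> (-3.768,0.394), length = 13.9
  seg 3: (-3.768,0.394) -> (3.631,-2.901), length = 8.1
  seg 4: (3.631,-2.901) -> (-9.067,2.753), length = 13.9
  seg 5: (-9.067,2.753) -> (-4.306,-3.8), length = 8.1
  seg 6: (-4.306,-3.8) -> (-12.476,7.445), length = 13.9
  seg 7: (-12.476,7.445) -> (-11.629,-0.611), length = 8.1
  seg 8: (-11.629,-0.611) -> (-13.082,13.213), length = 13.9
  seg 9: (-13.082,13.213) -> (-12.81,10.628), length = 2.6
Total = 90.6

Answer: 90.6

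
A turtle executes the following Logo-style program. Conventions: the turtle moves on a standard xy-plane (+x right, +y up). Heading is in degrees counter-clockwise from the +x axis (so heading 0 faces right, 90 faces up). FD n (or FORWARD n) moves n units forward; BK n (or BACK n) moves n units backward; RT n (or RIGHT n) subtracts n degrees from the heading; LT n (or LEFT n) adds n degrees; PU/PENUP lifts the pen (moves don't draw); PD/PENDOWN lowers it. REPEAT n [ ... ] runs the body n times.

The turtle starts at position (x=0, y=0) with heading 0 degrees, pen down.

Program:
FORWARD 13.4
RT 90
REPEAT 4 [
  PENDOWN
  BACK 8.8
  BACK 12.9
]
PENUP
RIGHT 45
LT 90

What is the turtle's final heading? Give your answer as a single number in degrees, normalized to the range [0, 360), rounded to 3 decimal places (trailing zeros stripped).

Answer: 315

Derivation:
Executing turtle program step by step:
Start: pos=(0,0), heading=0, pen down
FD 13.4: (0,0) -> (13.4,0) [heading=0, draw]
RT 90: heading 0 -> 270
REPEAT 4 [
  -- iteration 1/4 --
  PD: pen down
  BK 8.8: (13.4,0) -> (13.4,8.8) [heading=270, draw]
  BK 12.9: (13.4,8.8) -> (13.4,21.7) [heading=270, draw]
  -- iteration 2/4 --
  PD: pen down
  BK 8.8: (13.4,21.7) -> (13.4,30.5) [heading=270, draw]
  BK 12.9: (13.4,30.5) -> (13.4,43.4) [heading=270, draw]
  -- iteration 3/4 --
  PD: pen down
  BK 8.8: (13.4,43.4) -> (13.4,52.2) [heading=270, draw]
  BK 12.9: (13.4,52.2) -> (13.4,65.1) [heading=270, draw]
  -- iteration 4/4 --
  PD: pen down
  BK 8.8: (13.4,65.1) -> (13.4,73.9) [heading=270, draw]
  BK 12.9: (13.4,73.9) -> (13.4,86.8) [heading=270, draw]
]
PU: pen up
RT 45: heading 270 -> 225
LT 90: heading 225 -> 315
Final: pos=(13.4,86.8), heading=315, 9 segment(s) drawn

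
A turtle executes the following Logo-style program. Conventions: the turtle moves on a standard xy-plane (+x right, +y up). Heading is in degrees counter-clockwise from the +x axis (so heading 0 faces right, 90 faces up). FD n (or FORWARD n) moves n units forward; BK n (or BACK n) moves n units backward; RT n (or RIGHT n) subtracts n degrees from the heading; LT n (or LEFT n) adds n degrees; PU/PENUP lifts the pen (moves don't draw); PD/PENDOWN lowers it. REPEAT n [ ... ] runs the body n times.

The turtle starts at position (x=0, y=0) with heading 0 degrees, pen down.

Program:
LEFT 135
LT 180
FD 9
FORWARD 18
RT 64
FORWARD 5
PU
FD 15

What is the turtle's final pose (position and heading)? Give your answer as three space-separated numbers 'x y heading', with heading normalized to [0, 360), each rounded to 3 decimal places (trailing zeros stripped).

Executing turtle program step by step:
Start: pos=(0,0), heading=0, pen down
LT 135: heading 0 -> 135
LT 180: heading 135 -> 315
FD 9: (0,0) -> (6.364,-6.364) [heading=315, draw]
FD 18: (6.364,-6.364) -> (19.092,-19.092) [heading=315, draw]
RT 64: heading 315 -> 251
FD 5: (19.092,-19.092) -> (17.464,-23.819) [heading=251, draw]
PU: pen up
FD 15: (17.464,-23.819) -> (12.581,-38.002) [heading=251, move]
Final: pos=(12.581,-38.002), heading=251, 3 segment(s) drawn

Answer: 12.581 -38.002 251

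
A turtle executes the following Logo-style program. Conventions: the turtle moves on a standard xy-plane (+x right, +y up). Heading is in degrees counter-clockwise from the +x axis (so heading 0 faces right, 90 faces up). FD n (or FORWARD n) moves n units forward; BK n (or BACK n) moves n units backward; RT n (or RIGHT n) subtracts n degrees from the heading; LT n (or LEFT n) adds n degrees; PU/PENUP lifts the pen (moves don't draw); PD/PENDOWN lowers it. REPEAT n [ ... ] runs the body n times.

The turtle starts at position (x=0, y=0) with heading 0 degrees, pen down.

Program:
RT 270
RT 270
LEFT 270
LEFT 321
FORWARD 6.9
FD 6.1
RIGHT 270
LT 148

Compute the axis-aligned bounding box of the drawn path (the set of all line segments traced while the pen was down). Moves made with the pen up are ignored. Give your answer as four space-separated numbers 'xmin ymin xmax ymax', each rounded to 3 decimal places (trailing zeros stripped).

Answer: 0 0 8.181 10.103

Derivation:
Executing turtle program step by step:
Start: pos=(0,0), heading=0, pen down
RT 270: heading 0 -> 90
RT 270: heading 90 -> 180
LT 270: heading 180 -> 90
LT 321: heading 90 -> 51
FD 6.9: (0,0) -> (4.342,5.362) [heading=51, draw]
FD 6.1: (4.342,5.362) -> (8.181,10.103) [heading=51, draw]
RT 270: heading 51 -> 141
LT 148: heading 141 -> 289
Final: pos=(8.181,10.103), heading=289, 2 segment(s) drawn

Segment endpoints: x in {0, 4.342, 8.181}, y in {0, 5.362, 10.103}
xmin=0, ymin=0, xmax=8.181, ymax=10.103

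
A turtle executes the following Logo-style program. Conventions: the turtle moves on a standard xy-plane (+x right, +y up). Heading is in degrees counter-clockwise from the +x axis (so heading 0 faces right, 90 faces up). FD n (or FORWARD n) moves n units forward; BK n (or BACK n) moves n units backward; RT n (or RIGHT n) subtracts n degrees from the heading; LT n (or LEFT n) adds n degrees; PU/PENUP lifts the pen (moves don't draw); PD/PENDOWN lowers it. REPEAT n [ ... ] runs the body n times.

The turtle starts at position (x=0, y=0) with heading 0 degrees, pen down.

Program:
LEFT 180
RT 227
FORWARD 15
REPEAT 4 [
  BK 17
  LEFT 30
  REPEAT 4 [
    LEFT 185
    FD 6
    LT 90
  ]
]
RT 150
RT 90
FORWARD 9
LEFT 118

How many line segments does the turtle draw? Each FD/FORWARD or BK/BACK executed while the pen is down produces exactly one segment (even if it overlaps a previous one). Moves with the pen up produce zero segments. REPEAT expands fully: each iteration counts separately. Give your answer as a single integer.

Answer: 22

Derivation:
Executing turtle program step by step:
Start: pos=(0,0), heading=0, pen down
LT 180: heading 0 -> 180
RT 227: heading 180 -> 313
FD 15: (0,0) -> (10.23,-10.97) [heading=313, draw]
REPEAT 4 [
  -- iteration 1/4 --
  BK 17: (10.23,-10.97) -> (-1.364,1.463) [heading=313, draw]
  LT 30: heading 313 -> 343
  REPEAT 4 [
    -- iteration 1/4 --
    LT 185: heading 343 -> 168
    FD 6: (-1.364,1.463) -> (-7.233,2.71) [heading=168, draw]
    LT 90: heading 168 -> 258
    -- iteration 2/4 --
    LT 185: heading 258 -> 83
    FD 6: (-7.233,2.71) -> (-6.502,8.665) [heading=83, draw]
    LT 90: heading 83 -> 173
    -- iteration 3/4 --
    LT 185: heading 173 -> 358
    FD 6: (-6.502,8.665) -> (-0.505,8.456) [heading=358, draw]
    LT 90: heading 358 -> 88
    -- iteration 4/4 --
    LT 185: heading 88 -> 273
    FD 6: (-0.505,8.456) -> (-0.191,2.464) [heading=273, draw]
    LT 90: heading 273 -> 3
  ]
  -- iteration 2/4 --
  BK 17: (-0.191,2.464) -> (-17.168,1.575) [heading=3, draw]
  LT 30: heading 3 -> 33
  REPEAT 4 [
    -- iteration 1/4 --
    LT 185: heading 33 -> 218
    FD 6: (-17.168,1.575) -> (-21.896,-2.119) [heading=218, draw]
    LT 90: heading 218 -> 308
    -- iteration 2/4 --
    LT 185: heading 308 -> 133
    FD 6: (-21.896,-2.119) -> (-25.988,2.269) [heading=133, draw]
    LT 90: heading 133 -> 223
    -- iteration 3/4 --
    LT 185: heading 223 -> 48
    FD 6: (-25.988,2.269) -> (-21.973,6.728) [heading=48, draw]
    LT 90: heading 48 -> 138
    -- iteration 4/4 --
    LT 185: heading 138 -> 323
    FD 6: (-21.973,6.728) -> (-17.181,3.117) [heading=323, draw]
    LT 90: heading 323 -> 53
  ]
  -- iteration 3/4 --
  BK 17: (-17.181,3.117) -> (-27.412,-10.46) [heading=53, draw]
  LT 30: heading 53 -> 83
  REPEAT 4 [
    -- iteration 1/4 --
    LT 185: heading 83 -> 268
    FD 6: (-27.412,-10.46) -> (-27.622,-16.456) [heading=268, draw]
    LT 90: heading 268 -> 358
    -- iteration 2/4 --
    LT 185: heading 358 -> 183
    FD 6: (-27.622,-16.456) -> (-33.613,-16.77) [heading=183, draw]
    LT 90: heading 183 -> 273
    -- iteration 3/4 --
    LT 185: heading 273 -> 98
    FD 6: (-33.613,-16.77) -> (-34.449,-10.829) [heading=98, draw]
    LT 90: heading 98 -> 188
    -- iteration 4/4 --
    LT 185: heading 188 -> 13
    FD 6: (-34.449,-10.829) -> (-28.602,-9.479) [heading=13, draw]
    LT 90: heading 13 -> 103
  ]
  -- iteration 4/4 --
  BK 17: (-28.602,-9.479) -> (-24.778,-26.043) [heading=103, draw]
  LT 30: heading 103 -> 133
  REPEAT 4 [
    -- iteration 1/4 --
    LT 185: heading 133 -> 318
    FD 6: (-24.778,-26.043) -> (-20.319,-30.058) [heading=318, draw]
    LT 90: heading 318 -> 48
    -- iteration 2/4 --
    LT 185: heading 48 -> 233
    FD 6: (-20.319,-30.058) -> (-23.93,-34.85) [heading=233, draw]
    LT 90: heading 233 -> 323
    -- iteration 3/4 --
    LT 185: heading 323 -> 148
    FD 6: (-23.93,-34.85) -> (-29.018,-31.671) [heading=148, draw]
    LT 90: heading 148 -> 238
    -- iteration 4/4 --
    LT 185: heading 238 -> 63
    FD 6: (-29.018,-31.671) -> (-26.295,-26.324) [heading=63, draw]
    LT 90: heading 63 -> 153
  ]
]
RT 150: heading 153 -> 3
RT 90: heading 3 -> 273
FD 9: (-26.295,-26.324) -> (-25.823,-35.312) [heading=273, draw]
LT 118: heading 273 -> 31
Final: pos=(-25.823,-35.312), heading=31, 22 segment(s) drawn
Segments drawn: 22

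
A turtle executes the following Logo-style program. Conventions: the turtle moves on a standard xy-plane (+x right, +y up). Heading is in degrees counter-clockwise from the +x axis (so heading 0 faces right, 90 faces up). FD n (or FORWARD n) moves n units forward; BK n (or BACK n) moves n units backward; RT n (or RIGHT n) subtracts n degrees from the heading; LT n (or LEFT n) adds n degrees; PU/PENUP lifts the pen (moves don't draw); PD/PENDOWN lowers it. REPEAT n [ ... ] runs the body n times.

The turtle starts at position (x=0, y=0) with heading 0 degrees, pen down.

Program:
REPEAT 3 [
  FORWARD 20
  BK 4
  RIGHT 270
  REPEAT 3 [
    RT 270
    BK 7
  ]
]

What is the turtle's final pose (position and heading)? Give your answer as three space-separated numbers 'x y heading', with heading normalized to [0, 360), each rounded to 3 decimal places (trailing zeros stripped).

Answer: 48 21 0

Derivation:
Executing turtle program step by step:
Start: pos=(0,0), heading=0, pen down
REPEAT 3 [
  -- iteration 1/3 --
  FD 20: (0,0) -> (20,0) [heading=0, draw]
  BK 4: (20,0) -> (16,0) [heading=0, draw]
  RT 270: heading 0 -> 90
  REPEAT 3 [
    -- iteration 1/3 --
    RT 270: heading 90 -> 180
    BK 7: (16,0) -> (23,0) [heading=180, draw]
    -- iteration 2/3 --
    RT 270: heading 180 -> 270
    BK 7: (23,0) -> (23,7) [heading=270, draw]
    -- iteration 3/3 --
    RT 270: heading 270 -> 0
    BK 7: (23,7) -> (16,7) [heading=0, draw]
  ]
  -- iteration 2/3 --
  FD 20: (16,7) -> (36,7) [heading=0, draw]
  BK 4: (36,7) -> (32,7) [heading=0, draw]
  RT 270: heading 0 -> 90
  REPEAT 3 [
    -- iteration 1/3 --
    RT 270: heading 90 -> 180
    BK 7: (32,7) -> (39,7) [heading=180, draw]
    -- iteration 2/3 --
    RT 270: heading 180 -> 270
    BK 7: (39,7) -> (39,14) [heading=270, draw]
    -- iteration 3/3 --
    RT 270: heading 270 -> 0
    BK 7: (39,14) -> (32,14) [heading=0, draw]
  ]
  -- iteration 3/3 --
  FD 20: (32,14) -> (52,14) [heading=0, draw]
  BK 4: (52,14) -> (48,14) [heading=0, draw]
  RT 270: heading 0 -> 90
  REPEAT 3 [
    -- iteration 1/3 --
    RT 270: heading 90 -> 180
    BK 7: (48,14) -> (55,14) [heading=180, draw]
    -- iteration 2/3 --
    RT 270: heading 180 -> 270
    BK 7: (55,14) -> (55,21) [heading=270, draw]
    -- iteration 3/3 --
    RT 270: heading 270 -> 0
    BK 7: (55,21) -> (48,21) [heading=0, draw]
  ]
]
Final: pos=(48,21), heading=0, 15 segment(s) drawn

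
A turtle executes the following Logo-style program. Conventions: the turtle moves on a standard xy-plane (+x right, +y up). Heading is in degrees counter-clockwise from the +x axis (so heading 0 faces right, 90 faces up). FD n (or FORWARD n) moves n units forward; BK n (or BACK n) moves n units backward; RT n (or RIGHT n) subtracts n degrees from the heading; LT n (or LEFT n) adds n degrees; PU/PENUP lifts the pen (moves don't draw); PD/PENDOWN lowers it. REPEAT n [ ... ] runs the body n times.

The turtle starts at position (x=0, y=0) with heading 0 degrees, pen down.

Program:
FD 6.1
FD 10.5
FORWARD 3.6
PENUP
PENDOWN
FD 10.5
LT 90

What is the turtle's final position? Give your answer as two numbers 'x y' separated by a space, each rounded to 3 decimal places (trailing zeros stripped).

Executing turtle program step by step:
Start: pos=(0,0), heading=0, pen down
FD 6.1: (0,0) -> (6.1,0) [heading=0, draw]
FD 10.5: (6.1,0) -> (16.6,0) [heading=0, draw]
FD 3.6: (16.6,0) -> (20.2,0) [heading=0, draw]
PU: pen up
PD: pen down
FD 10.5: (20.2,0) -> (30.7,0) [heading=0, draw]
LT 90: heading 0 -> 90
Final: pos=(30.7,0), heading=90, 4 segment(s) drawn

Answer: 30.7 0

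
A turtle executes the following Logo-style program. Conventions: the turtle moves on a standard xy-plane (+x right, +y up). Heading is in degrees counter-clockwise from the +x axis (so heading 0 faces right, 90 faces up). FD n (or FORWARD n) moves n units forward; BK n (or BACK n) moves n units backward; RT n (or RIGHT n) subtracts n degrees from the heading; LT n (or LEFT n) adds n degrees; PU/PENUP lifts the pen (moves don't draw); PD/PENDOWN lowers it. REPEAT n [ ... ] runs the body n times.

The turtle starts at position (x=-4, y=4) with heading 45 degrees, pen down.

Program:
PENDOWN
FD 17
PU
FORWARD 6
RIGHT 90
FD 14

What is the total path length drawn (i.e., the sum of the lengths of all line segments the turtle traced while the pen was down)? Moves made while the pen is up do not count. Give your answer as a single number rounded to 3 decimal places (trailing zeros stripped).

Executing turtle program step by step:
Start: pos=(-4,4), heading=45, pen down
PD: pen down
FD 17: (-4,4) -> (8.021,16.021) [heading=45, draw]
PU: pen up
FD 6: (8.021,16.021) -> (12.263,20.263) [heading=45, move]
RT 90: heading 45 -> 315
FD 14: (12.263,20.263) -> (22.163,10.364) [heading=315, move]
Final: pos=(22.163,10.364), heading=315, 1 segment(s) drawn

Segment lengths:
  seg 1: (-4,4) -> (8.021,16.021), length = 17
Total = 17

Answer: 17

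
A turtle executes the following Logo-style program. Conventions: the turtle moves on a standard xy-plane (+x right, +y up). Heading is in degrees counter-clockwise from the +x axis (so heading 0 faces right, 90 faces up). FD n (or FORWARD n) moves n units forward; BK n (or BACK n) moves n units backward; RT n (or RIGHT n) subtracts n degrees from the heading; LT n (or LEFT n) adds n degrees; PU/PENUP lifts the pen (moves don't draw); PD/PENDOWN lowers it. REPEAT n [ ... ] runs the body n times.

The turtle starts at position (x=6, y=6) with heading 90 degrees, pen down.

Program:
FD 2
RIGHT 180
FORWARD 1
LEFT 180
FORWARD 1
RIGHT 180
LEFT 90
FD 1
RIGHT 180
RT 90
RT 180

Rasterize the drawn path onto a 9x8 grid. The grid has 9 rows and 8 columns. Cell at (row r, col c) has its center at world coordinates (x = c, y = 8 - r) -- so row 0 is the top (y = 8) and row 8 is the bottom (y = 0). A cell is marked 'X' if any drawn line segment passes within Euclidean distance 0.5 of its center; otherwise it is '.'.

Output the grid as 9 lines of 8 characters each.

Segment 0: (6,6) -> (6,8)
Segment 1: (6,8) -> (6,7)
Segment 2: (6,7) -> (6,8)
Segment 3: (6,8) -> (7,8)

Answer: ......XX
......X.
......X.
........
........
........
........
........
........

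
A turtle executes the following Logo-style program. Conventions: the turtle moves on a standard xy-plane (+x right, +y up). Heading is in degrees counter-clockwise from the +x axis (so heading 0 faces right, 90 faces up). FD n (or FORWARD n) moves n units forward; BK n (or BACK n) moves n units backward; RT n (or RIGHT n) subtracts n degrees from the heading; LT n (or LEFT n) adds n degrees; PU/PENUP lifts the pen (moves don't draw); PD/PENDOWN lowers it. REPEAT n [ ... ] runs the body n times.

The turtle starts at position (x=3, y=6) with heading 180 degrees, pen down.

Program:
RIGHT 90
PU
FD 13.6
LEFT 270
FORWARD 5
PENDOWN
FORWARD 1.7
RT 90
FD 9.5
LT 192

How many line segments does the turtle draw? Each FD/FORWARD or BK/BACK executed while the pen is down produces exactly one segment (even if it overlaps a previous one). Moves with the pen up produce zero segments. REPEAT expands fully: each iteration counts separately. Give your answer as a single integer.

Answer: 2

Derivation:
Executing turtle program step by step:
Start: pos=(3,6), heading=180, pen down
RT 90: heading 180 -> 90
PU: pen up
FD 13.6: (3,6) -> (3,19.6) [heading=90, move]
LT 270: heading 90 -> 0
FD 5: (3,19.6) -> (8,19.6) [heading=0, move]
PD: pen down
FD 1.7: (8,19.6) -> (9.7,19.6) [heading=0, draw]
RT 90: heading 0 -> 270
FD 9.5: (9.7,19.6) -> (9.7,10.1) [heading=270, draw]
LT 192: heading 270 -> 102
Final: pos=(9.7,10.1), heading=102, 2 segment(s) drawn
Segments drawn: 2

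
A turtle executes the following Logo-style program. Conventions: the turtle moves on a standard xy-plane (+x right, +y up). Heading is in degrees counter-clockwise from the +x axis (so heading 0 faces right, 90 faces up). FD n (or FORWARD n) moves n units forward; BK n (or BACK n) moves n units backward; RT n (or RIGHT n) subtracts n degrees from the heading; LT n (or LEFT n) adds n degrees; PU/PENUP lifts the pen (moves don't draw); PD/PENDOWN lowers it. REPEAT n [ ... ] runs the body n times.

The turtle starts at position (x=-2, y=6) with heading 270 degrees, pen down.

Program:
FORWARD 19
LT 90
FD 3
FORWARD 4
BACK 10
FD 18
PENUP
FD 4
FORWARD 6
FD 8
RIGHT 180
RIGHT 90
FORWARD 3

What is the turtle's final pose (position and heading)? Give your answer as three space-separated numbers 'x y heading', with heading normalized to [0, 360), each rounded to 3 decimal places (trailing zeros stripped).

Answer: 31 -10 90

Derivation:
Executing turtle program step by step:
Start: pos=(-2,6), heading=270, pen down
FD 19: (-2,6) -> (-2,-13) [heading=270, draw]
LT 90: heading 270 -> 0
FD 3: (-2,-13) -> (1,-13) [heading=0, draw]
FD 4: (1,-13) -> (5,-13) [heading=0, draw]
BK 10: (5,-13) -> (-5,-13) [heading=0, draw]
FD 18: (-5,-13) -> (13,-13) [heading=0, draw]
PU: pen up
FD 4: (13,-13) -> (17,-13) [heading=0, move]
FD 6: (17,-13) -> (23,-13) [heading=0, move]
FD 8: (23,-13) -> (31,-13) [heading=0, move]
RT 180: heading 0 -> 180
RT 90: heading 180 -> 90
FD 3: (31,-13) -> (31,-10) [heading=90, move]
Final: pos=(31,-10), heading=90, 5 segment(s) drawn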